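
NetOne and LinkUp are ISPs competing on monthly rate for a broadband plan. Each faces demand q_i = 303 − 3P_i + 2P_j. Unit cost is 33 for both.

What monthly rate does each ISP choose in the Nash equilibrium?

100.5

NetOne's profit: π = (P_{NetOne} − 33)(303 − 3P_{NetOne} + 2P_{LinkUp}).
∂π/∂P_{NetOne} = 402 − 6P_{NetOne} + 2P_{LinkUp} = 0 ⇒ P_{NetOne} = 67 + (1/3)P_{LinkUp}.
The game is symmetric, so in equilibrium P_{LinkUp} = P_{NetOne}: the reaction function gives (2/3)P_{NetOne} = 67, hence P_{NetOne} = 100.5.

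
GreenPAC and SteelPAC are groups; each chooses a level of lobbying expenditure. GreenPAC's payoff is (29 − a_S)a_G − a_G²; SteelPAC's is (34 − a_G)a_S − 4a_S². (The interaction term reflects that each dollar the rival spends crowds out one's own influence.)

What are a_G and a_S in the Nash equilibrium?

Expanding GreenPAC's payoff: 29a_G − a_Sa_G − a_G².
∂π/∂a_G = 29 − a_S − 2a_G = 0, so a_G = 14.5 − 0.5a_S.
Likewise for SteelPAC: a_S = 4.25 − 0.125a_G.
Plugging a_S into GreenPAC's best response: a_G = 14.5 − 0.5(4.25 − 0.125a_G) ⇒ 0.9375a_G = 12.375, so a_G = 13.2.
Then a_S = 4.25 − 0.125·13.2 = 2.6.

13.2, 2.6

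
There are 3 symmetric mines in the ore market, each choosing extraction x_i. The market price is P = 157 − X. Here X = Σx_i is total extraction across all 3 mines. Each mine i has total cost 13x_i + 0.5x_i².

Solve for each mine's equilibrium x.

28.8

A representative mine's profit is π_i = x_i(157 − X) − 13x_i − 0.5x_i², with X = x_i + Σ_{j≠i} x_j.
First-order condition: 144 − 3x_i − Σ_{j≠i} x_j = 0.
In a symmetric equilibrium every mine chooses the same x, so Σ_{j≠i} x_j = 2x. The condition becomes 144 − 5x = 0, giving x = 144/5 = 28.8.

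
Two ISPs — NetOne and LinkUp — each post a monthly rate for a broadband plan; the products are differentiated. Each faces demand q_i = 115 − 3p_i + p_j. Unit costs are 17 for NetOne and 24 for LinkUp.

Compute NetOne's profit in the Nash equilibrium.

NetOne's profit: π = (p_{NetOne} − 17)(115 − 3p_{NetOne} + p_{LinkUp}).
∂π/∂p_{NetOne} = 166 − 6p_{NetOne} + p_{LinkUp} = 0 ⇒ p_{NetOne} = 83/3 + (1/6)p_{LinkUp}.
Similarly p_{LinkUp} = 187/6 + (1/6)p_{NetOne}.
Plugging p_{LinkUp} into NetOne's best response: p_{NetOne} = 83/3 + (1/6)(187/6 + (1/6)p_{NetOne}) ⇒ (35/36)p_{NetOne} = 1183/36, so p_{NetOne} = 33.8.
Then p_{LinkUp} = 187/6 + (1/6)·33.8 = 36.8.
q_{NetOne} = 115 − 3·33.8 + 36.8 = 50.4.
Profit = (33.8 − 17)·50.4 = 846.72.

846.72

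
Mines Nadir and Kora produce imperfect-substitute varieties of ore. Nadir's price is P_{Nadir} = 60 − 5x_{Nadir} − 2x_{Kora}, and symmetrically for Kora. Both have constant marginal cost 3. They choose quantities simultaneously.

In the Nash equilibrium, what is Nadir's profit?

112.8125

Mine Nadir's profit: π = x_{Nadir}(60 − 5x_{Nadir} − 2x_{Kora}) − 3x_{Nadir}.
∂π/∂x_{Nadir} = 57 − 10x_{Nadir} − 2x_{Kora} = 0 ⇒ x_{Nadir} = 5.7 − 0.2x_{Kora}.
Setting x_{Nadir} = x_{Kora} in the reaction function: x_{Nadir} = 5.7 − 0.2x_{Nadir}, so x_{Nadir} = 5.7 / 1.2 = 4.75.
P_{Nadir} = 60 − 5·4.75 − 2·4.75 = 26.75.
Profit = (26.75 − 3)·4.75 = 112.8125.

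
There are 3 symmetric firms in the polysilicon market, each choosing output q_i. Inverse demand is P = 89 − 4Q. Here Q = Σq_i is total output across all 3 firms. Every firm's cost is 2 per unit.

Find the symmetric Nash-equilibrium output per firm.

5.4375

A representative firm's profit is π_i = q_i(89 − 4Q) − 2q_i, with Q = q_i + Σ_{j≠i} q_j.
First-order condition: 87 − 8q_i − 4Σ_{j≠i} q_j = 0.
Imposing symmetry (q_j = q for all j) turns Σ_{j≠i} q_j into 2q, so 87 = 16q and q = 5.4375.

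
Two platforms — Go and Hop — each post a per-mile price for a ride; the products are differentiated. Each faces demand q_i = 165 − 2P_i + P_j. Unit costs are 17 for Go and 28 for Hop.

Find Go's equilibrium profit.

5161.28

Go's profit: π = (P_{Go} − 17)(165 − 2P_{Go} + P_{Hop}).
∂π/∂P_{Go} = 199 − 4P_{Go} + P_{Hop} = 0 ⇒ P_{Go} = 49.75 + 0.25P_{Hop}.
Similarly P_{Hop} = 55.25 + 0.25P_{Go}.
Solving the two reaction functions simultaneously: (1 − (0.25)(0.25))P_{Go} = 49.75 + 0.25·55.25, so 0.9375P_{Go} = 63.5625 and P_{Go} = 67.8.
Then P_{Hop} = 55.25 + 0.25·67.8 = 72.2.
q_{Go} = 165 − 2·67.8 + 72.2 = 101.6.
Profit = (67.8 − 17)·101.6 = 5161.28.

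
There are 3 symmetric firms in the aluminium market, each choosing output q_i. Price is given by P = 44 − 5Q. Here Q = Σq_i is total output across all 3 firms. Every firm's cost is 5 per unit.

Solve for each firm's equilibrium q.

A representative firm's profit is π_i = q_i(44 − 5Q) − 5q_i, with Q = q_i + Σ_{j≠i} q_j.
First-order condition: 39 − 10q_i − 5Σ_{j≠i} q_j = 0.
With identical firms, set every q_j = q: then 39 − 10q − 10q = 0, i.e. q = 39/20 = 1.95.

1.95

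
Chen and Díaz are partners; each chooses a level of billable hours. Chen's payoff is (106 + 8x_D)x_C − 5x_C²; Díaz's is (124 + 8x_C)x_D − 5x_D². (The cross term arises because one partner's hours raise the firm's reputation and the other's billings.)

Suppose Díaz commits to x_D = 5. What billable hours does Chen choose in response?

14.6

Expanding Chen's payoff: 106x_C + 8x_Dx_C − 5x_C².
∂π/∂x_C = 106 + 8x_D − 10x_C = 0, so x_C = 10.6 + 0.8x_D.
At x_D = 5: x_C = 10.6 + 0.8·5 = 14.6.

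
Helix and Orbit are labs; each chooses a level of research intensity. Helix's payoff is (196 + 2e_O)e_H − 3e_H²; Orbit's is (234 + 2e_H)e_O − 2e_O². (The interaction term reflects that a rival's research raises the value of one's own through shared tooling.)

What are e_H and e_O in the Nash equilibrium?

Expanding Helix's payoff: 196e_H + 2e_Oe_H − 3e_H².
∂π/∂e_H = 196 + 2e_O − 6e_H = 0, so e_H = 98/3 + (1/3)e_O.
Likewise for Orbit: e_O = 58.5 + 0.5e_H.
Plugging e_O into Helix's best response: e_H = 98/3 + (1/3)(58.5 + 0.5e_H) ⇒ (5/6)e_H = 313/6, so e_H = 62.6.
Then e_O = 58.5 + 0.5·62.6 = 89.8.

62.6, 89.8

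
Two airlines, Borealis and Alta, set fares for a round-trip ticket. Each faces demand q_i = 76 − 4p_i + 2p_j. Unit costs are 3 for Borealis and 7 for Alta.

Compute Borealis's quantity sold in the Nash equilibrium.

Borealis's profit: π = (p_{Borealis} − 3)(76 − 4p_{Borealis} + 2p_{Alta}).
∂π/∂p_{Borealis} = 88 − 8p_{Borealis} + 2p_{Alta} = 0 ⇒ p_{Borealis} = 11 + 0.25p_{Alta}.
Similarly p_{Alta} = 13 + 0.25p_{Borealis}.
Plugging p_{Alta} into Borealis's best response: p_{Borealis} = 11 + 0.25(13 + 0.25p_{Borealis}) ⇒ 0.9375p_{Borealis} = 14.25, so p_{Borealis} = 15.2.
Then p_{Alta} = 13 + 0.25·15.2 = 16.8.
q_{Borealis} = 76 − 4·15.2 + 2·16.8 = 48.8.

48.8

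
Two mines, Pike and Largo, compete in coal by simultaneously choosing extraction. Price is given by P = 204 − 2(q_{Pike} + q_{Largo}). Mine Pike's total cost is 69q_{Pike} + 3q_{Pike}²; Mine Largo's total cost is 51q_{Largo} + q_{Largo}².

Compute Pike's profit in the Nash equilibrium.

Mine Pike's profit: π = q_{Pike}(204 − 2(q_{Pike} + q_{Largo})) − 69q_{Pike} − 3q_{Pike}².
∂π/∂q_{Pike} = 135 − 10q_{Pike} − 2q_{Largo} = 0, so q_{Pike} = 13.5 − 0.2q_{Largo}.
For Largo: ∂π/∂q_{Largo} = 153 − 6q_{Largo} − 2q_{Pike} = 0 ⇒ q_{Largo} = 25.5 − (1/3)q_{Pike}.
Substituting the second reaction function into the first: q_{Pike} = 13.5 − 0.2(25.5 − (1/3)q_{Pike}), which gives (14/15)q_{Pike} = 8.4 ⇒ q_{Pike} = 9.
Then q_{Largo} = 25.5 − (1/3)·9 = 22.5.
Price P = 204 − 2·31.5 = 141.
Pike's profit: (141 − 69)·9 − 3(9)² = 405.

405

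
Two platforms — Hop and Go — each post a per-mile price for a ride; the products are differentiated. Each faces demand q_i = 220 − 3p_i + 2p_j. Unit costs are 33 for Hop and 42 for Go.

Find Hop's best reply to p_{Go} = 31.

Hop's profit: π = (p_{Hop} − 33)(220 − 3p_{Hop} + 2p_{Go}).
∂π/∂p_{Hop} = 319 − 6p_{Hop} + 2p_{Go} = 0 ⇒ p_{Hop} = 319/6 + (1/3)p_{Go}.
At p_{Go} = 31: p_{Hop} = 319/6 + (1/3)·31 = 63.5.

63.5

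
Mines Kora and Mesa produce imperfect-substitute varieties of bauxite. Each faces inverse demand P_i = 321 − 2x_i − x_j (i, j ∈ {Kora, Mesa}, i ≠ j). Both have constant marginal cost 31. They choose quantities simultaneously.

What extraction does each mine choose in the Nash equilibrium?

58

Mine Kora's profit: π = x_{Kora}(321 − 2x_{Kora} − x_{Mesa}) − 31x_{Kora}.
∂π/∂x_{Kora} = 290 − 4x_{Kora} − x_{Mesa} = 0 ⇒ x_{Kora} = 72.5 − 0.25x_{Mesa}.
By symmetry x_{Mesa} = x_{Kora}; substituting into the reaction function, 1.25x_{Kora} = 72.5 and x_{Kora} = 58.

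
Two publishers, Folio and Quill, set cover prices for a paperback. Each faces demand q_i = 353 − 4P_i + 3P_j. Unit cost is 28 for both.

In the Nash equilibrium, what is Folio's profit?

Folio's profit: π = (P_{Folio} − 28)(353 − 4P_{Folio} + 3P_{Quill}).
∂π/∂P_{Folio} = 465 − 8P_{Folio} + 3P_{Quill} = 0 ⇒ P_{Folio} = 58.125 + 0.375P_{Quill}.
By symmetry P_{Quill} = P_{Folio}; substituting into the reaction function, 0.625P_{Folio} = 58.125 and P_{Folio} = 93.
q_{Folio} = 353 − 4·93 + 3·93 = 260.
Profit = (93 − 28)·260 = 16900.

16900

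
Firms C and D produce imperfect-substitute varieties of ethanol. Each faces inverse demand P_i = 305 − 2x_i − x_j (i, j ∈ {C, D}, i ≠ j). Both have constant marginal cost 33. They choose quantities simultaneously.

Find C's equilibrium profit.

5918.72

Firm C's profit: π = x_C(305 − 2x_C − x_D) − 33x_C.
∂π/∂x_C = 272 − 4x_C − x_D = 0 ⇒ x_C = 68 − 0.25x_D.
Setting x_C = x_D in the reaction function: x_C = 68 − 0.25x_C, so x_C = 68 / 1.25 = 54.4.
P_C = 305 − 2·54.4 − 54.4 = 141.8.
Profit = (141.8 − 33)·54.4 = 5918.72.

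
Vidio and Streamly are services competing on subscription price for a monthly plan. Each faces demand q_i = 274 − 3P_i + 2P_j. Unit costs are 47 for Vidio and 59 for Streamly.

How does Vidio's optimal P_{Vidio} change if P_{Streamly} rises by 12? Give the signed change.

4

Vidio's profit: π = (P_{Vidio} − 47)(274 − 3P_{Vidio} + 2P_{Streamly}).
∂π/∂P_{Vidio} = 415 − 6P_{Vidio} + 2P_{Streamly} = 0 ⇒ P_{Vidio} = 415/6 + (1/3)P_{Streamly}.
The reaction-function slope is 1/3, so a 12-unit rise in P_{Streamly} moves P_{Vidio} by 1/3 × 12 = 4. Vidio's best response rises — the actions are strategic complements.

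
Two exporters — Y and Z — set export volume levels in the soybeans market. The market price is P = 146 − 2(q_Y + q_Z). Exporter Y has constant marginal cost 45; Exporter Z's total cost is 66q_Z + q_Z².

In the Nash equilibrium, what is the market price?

89.6

Exporter Y's profit: π = q_Y(146 − 2(q_Y + q_Z)) − 45q_Y.
∂π/∂q_Y = 101 − 4q_Y − 2q_Z = 0, so q_Y = 25.25 − 0.5q_Z.
For Z: ∂π/∂q_Z = 80 − 6q_Z − 2q_Y = 0 ⇒ q_Z = 40/3 − (1/3)q_Y.
Substituting the second reaction function into the first: q_Y = 25.25 − 0.5(40/3 − (1/3)q_Y), which gives (5/6)q_Y = 223/12 ⇒ q_Y = 22.3.
Then q_Z = 40/3 − (1/3)·22.3 = 5.9.
Equilibrium price: P = 146 − 2·28.2 = 89.6.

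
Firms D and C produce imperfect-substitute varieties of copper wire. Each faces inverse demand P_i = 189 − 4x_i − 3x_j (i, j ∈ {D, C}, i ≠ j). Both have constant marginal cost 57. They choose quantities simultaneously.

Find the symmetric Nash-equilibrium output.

12

Firm D's profit: π = x_D(189 − 4x_D − 3x_C) − 57x_D.
∂π/∂x_D = 132 − 8x_D − 3x_C = 0 ⇒ x_D = 16.5 − 0.375x_C.
Setting x_D = x_C in the reaction function: x_D = 16.5 − 0.375x_D, so x_D = 16.5 / 1.375 = 12.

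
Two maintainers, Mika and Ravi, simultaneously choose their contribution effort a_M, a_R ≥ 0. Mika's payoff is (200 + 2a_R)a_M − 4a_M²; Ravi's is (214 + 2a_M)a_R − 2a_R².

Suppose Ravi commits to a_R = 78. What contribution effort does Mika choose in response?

44.5

Expanding Mika's payoff: 200a_M + 2a_Ra_M − 4a_M².
∂π/∂a_M = 200 + 2a_R − 8a_M = 0, so a_M = 25 + 0.25a_R.
At a_R = 78: a_M = 25 + 0.25·78 = 44.5.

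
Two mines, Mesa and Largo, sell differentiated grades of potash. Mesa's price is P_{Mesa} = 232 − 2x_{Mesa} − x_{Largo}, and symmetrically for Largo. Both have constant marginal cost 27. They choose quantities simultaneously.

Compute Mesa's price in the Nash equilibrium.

Mine Mesa's profit: π = x_{Mesa}(232 − 2x_{Mesa} − x_{Largo}) − 27x_{Mesa}.
∂π/∂x_{Mesa} = 205 − 4x_{Mesa} − x_{Largo} = 0 ⇒ x_{Mesa} = 51.25 − 0.25x_{Largo}.
The game is symmetric, so in equilibrium x_{Largo} = x_{Mesa}: the reaction function gives 1.25x_{Mesa} = 51.25, hence x_{Mesa} = 41.
P_{Mesa} = 232 − 2·41 − 41 = 109.

109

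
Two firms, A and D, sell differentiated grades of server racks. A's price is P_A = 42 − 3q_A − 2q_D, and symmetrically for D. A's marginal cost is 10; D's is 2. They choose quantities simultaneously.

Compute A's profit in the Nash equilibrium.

Firm A's profit: π = q_A(42 − 3q_A − 2q_D) − 10q_A.
∂π/∂q_A = 32 − 6q_A − 2q_D = 0 ⇒ q_A = 16/3 − (1/3)q_D.
Similarly q_D = 20/3 − (1/3)q_A.
Substituting the second reaction function into the first: q_A = 16/3 − (1/3)(20/3 − (1/3)q_A), which gives (8/9)q_A = 28/9 ⇒ q_A = 3.5.
Then q_D = 20/3 − (1/3)·3.5 = 5.5.
P_A = 42 − 3·3.5 − 2·5.5 = 20.5.
Profit = (20.5 − 10)·3.5 = 36.75.

36.75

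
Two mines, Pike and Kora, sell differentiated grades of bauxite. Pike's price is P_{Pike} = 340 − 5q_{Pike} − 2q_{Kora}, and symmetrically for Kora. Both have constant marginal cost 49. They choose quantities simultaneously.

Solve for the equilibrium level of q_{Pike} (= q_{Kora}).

24.25

Mine Pike's profit: π = q_{Pike}(340 − 5q_{Pike} − 2q_{Kora}) − 49q_{Pike}.
∂π/∂q_{Pike} = 291 − 10q_{Pike} − 2q_{Kora} = 0 ⇒ q_{Pike} = 29.1 − 0.2q_{Kora}.
Setting q_{Pike} = q_{Kora} in the reaction function: q_{Pike} = 29.1 − 0.2q_{Pike}, so q_{Pike} = 29.1 / 1.2 = 24.25.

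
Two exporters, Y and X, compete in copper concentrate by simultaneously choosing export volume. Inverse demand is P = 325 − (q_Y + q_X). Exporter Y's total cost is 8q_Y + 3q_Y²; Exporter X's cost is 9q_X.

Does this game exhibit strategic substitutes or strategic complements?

strategic substitutes

Exporter Y's profit: π = q_Y(325 − (q_Y + q_X)) − 8q_Y − 3q_Y².
∂π/∂q_Y = 317 − 8q_Y − q_X = 0, so q_Y = 39.625 − 0.125q_X.
The best-response slope dq_Y/dq_X = −0.125 < 0: the reaction function is downward-sloping, so the choices are strategic substitutes.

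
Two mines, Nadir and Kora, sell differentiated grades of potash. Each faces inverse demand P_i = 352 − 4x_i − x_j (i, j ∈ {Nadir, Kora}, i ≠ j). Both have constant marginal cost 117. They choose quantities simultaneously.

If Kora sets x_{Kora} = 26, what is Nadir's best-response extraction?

Mine Nadir's profit: π = x_{Nadir}(352 − 4x_{Nadir} − x_{Kora}) − 117x_{Nadir}.
∂π/∂x_{Nadir} = 235 − 8x_{Nadir} − x_{Kora} = 0 ⇒ x_{Nadir} = 29.375 − 0.125x_{Kora}.
At x_{Kora} = 26: x_{Nadir} = 29.375 − 0.125·26 = 26.125.

26.125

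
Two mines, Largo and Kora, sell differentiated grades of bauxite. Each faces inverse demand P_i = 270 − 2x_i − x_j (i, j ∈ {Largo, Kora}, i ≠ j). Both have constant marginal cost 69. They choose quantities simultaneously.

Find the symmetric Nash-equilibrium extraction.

40.2

Mine Largo's profit: π = x_{Largo}(270 − 2x_{Largo} − x_{Kora}) − 69x_{Largo}.
∂π/∂x_{Largo} = 201 − 4x_{Largo} − x_{Kora} = 0 ⇒ x_{Largo} = 50.25 − 0.25x_{Kora}.
By symmetry x_{Kora} = x_{Largo}; substituting into the reaction function, 1.25x_{Largo} = 50.25 and x_{Largo} = 40.2.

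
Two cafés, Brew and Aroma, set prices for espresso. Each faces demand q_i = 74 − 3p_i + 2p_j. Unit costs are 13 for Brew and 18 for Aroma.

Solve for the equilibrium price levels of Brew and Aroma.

29.1875, 31.0625

Brew's profit: π = (p_{Brew} − 13)(74 − 3p_{Brew} + 2p_{Aroma}).
∂π/∂p_{Brew} = 113 − 6p_{Brew} + 2p_{Aroma} = 0 ⇒ p_{Brew} = 113/6 + (1/3)p_{Aroma}.
Similarly p_{Aroma} = 64/3 + (1/3)p_{Brew}.
Solving the two reaction functions simultaneously: (1 − (1/3)(1/3))p_{Brew} = 113/6 + (1/3)·(64/3), so (8/9)p_{Brew} = 467/18 and p_{Brew} = 29.1875.
Then p_{Aroma} = 64/3 + (1/3)·29.1875 = 31.0625.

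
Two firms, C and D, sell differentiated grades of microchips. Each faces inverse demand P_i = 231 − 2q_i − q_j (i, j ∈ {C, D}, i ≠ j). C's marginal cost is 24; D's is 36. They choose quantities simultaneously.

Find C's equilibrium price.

Firm C's profit: π = q_C(231 − 2q_C − q_D) − 24q_C.
∂π/∂q_C = 207 − 4q_C − q_D = 0 ⇒ q_C = 51.75 − 0.25q_D.
Similarly q_D = 48.75 − 0.25q_C.
Solving the two reaction functions simultaneously: (1 − (−0.25)(−0.25))q_C = 51.75 − 0.25·48.75, so 0.9375q_C = 39.5625 and q_C = 42.2.
Then q_D = 48.75 − 0.25·42.2 = 38.2.
P_C = 231 − 2·42.2 − 38.2 = 108.4.

108.4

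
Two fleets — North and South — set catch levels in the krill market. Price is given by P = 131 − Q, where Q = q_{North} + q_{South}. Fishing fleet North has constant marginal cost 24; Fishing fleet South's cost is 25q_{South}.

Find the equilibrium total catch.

Fishing fleet North's profit: π = q_{North}(131 − (q_{North} + q_{South})) − 24q_{North}.
∂π/∂q_{North} = 107 − 2q_{North} − q_{South} = 0, so q_{North} = 53.5 − 0.5q_{South}.
By the same steps for South: q_{South} = 53 − 0.5q_{North}.
Plugging q_{South} into North's best response: q_{North} = 53.5 − 0.5(53 − 0.5q_{North}) ⇒ 0.75q_{North} = 27, so q_{North} = 36.
Then q_{South} = 53 − 0.5·36 = 35.
Total catch: 36 + 35 = 71.

71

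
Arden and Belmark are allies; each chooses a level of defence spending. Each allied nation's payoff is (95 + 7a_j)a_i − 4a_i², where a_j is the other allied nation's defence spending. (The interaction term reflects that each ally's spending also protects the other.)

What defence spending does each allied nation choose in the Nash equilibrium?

Arden's payoff is (95 + 7a_B)a_A − 4a_A².
∂π/∂a_A = 95 + 7a_B − 8a_A = 0, so a_A = 11.875 + 0.875a_B.
By symmetry a_B = a_A; substituting into the reaction function, 0.125a_A = 11.875 and a_A = 95.

95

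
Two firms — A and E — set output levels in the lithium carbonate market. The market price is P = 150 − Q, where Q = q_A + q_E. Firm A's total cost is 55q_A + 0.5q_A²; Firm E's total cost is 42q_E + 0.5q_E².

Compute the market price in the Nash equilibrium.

99.25

Firm A's profit: π = q_A(150 − (q_A + q_E)) − 55q_A − 0.5q_A².
∂π/∂q_A = 95 − 3q_A − q_E = 0, so q_A = 95/3 − (1/3)q_E.
By the same steps for E: q_E = 36 − (1/3)q_A.
Solving the two reaction functions simultaneously: (1 − (−1/3)(−1/3))q_A = 95/3 − (1/3)·36, so (8/9)q_A = 59/3 and q_A = 22.125.
Then q_E = 36 − (1/3)·22.125 = 28.625.
Equilibrium price: P = 150 − 50.75 = 99.25.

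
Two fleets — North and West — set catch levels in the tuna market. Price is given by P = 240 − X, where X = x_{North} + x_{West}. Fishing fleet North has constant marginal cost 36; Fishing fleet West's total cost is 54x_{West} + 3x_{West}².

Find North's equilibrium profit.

9292.96

Fishing fleet North's profit: π = x_{North}(240 − (x_{North} + x_{West})) − 36x_{North}.
∂π/∂x_{North} = 204 − 2x_{North} − x_{West} = 0, so x_{North} = 102 − 0.5x_{West}.
For West: ∂π/∂x_{West} = 186 − 8x_{West} − x_{North} = 0 ⇒ x_{West} = 23.25 − 0.125x_{North}.
Solving the two reaction functions simultaneously: (1 − (−0.5)(−0.125))x_{North} = 102 − 0.5·23.25, so 0.9375x_{North} = 90.375 and x_{North} = 96.4.
Then x_{West} = 23.25 − 0.125·96.4 = 11.2.
Price P = 240 − 107.6 = 132.4.
North's profit: (132.4 − 36)·96.4 = 9292.96.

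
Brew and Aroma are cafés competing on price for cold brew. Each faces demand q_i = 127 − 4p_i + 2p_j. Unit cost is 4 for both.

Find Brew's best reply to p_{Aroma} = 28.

Brew's profit: π = (p_{Brew} − 4)(127 − 4p_{Brew} + 2p_{Aroma}).
∂π/∂p_{Brew} = 143 − 8p_{Brew} + 2p_{Aroma} = 0 ⇒ p_{Brew} = 17.875 + 0.25p_{Aroma}.
At p_{Aroma} = 28: p_{Brew} = 17.875 + 0.25·28 = 24.875.

24.875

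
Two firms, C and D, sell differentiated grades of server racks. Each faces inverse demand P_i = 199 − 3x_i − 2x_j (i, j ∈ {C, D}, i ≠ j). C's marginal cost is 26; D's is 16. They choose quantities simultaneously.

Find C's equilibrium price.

Firm C's profit: π = x_C(199 − 3x_C − 2x_D) − 26x_C.
∂π/∂x_C = 173 − 6x_C − 2x_D = 0 ⇒ x_C = 173/6 − (1/3)x_D.
Similarly x_D = 30.5 − (1/3)x_C.
Solving the two reaction functions simultaneously: (1 − (−1/3)(−1/3))x_C = 173/6 − (1/3)·30.5, so (8/9)x_C = 56/3 and x_C = 21.
Then x_D = 30.5 − (1/3)·21 = 23.5.
P_C = 199 − 3·21 − 2·23.5 = 89.

89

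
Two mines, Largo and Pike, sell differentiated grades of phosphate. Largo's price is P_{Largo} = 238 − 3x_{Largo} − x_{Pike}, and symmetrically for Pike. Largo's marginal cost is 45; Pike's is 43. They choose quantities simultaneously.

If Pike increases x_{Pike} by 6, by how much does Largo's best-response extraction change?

-1

Mine Largo's profit: π = x_{Largo}(238 − 3x_{Largo} − x_{Pike}) − 45x_{Largo}.
∂π/∂x_{Largo} = 193 − 6x_{Largo} − x_{Pike} = 0 ⇒ x_{Largo} = 193/6 − (1/6)x_{Pike}.
The reaction-function slope is −1/6, so a 6-unit rise in x_{Pike} moves x_{Largo} by −1/6 × 6 = −1. Largo's best response falls — the actions are strategic substitutes.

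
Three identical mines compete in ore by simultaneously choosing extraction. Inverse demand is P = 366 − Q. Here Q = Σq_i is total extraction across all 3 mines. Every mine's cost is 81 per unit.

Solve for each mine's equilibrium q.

71.25

A representative mine's profit is π_i = q_i(366 − Q) − 81q_i, with Q = q_i + Σ_{j≠i} q_j.
First-order condition: 285 − 2q_i − Σ_{j≠i} q_j = 0.
In a symmetric equilibrium every mine chooses the same q, so Σ_{j≠i} q_j = 2q. The condition becomes 285 − 4q = 0, giving q = 285/4 = 71.25.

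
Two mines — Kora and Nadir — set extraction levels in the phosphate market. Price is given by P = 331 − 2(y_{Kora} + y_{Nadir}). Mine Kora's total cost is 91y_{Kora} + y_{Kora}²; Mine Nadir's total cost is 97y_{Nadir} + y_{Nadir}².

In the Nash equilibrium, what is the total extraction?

Mine Kora's profit: π = y_{Kora}(331 − 2(y_{Kora} + y_{Nadir})) − 91y_{Kora} − y_{Kora}².
∂π/∂y_{Kora} = 240 − 6y_{Kora} − 2y_{Nadir} = 0, so y_{Kora} = 40 − (1/3)y_{Nadir}.
By the same steps for Nadir: y_{Nadir} = 39 − (1/3)y_{Kora}.
Substituting the second reaction function into the first: y_{Kora} = 40 − (1/3)(39 − (1/3)y_{Kora}), which gives (8/9)y_{Kora} = 27 ⇒ y_{Kora} = 30.375.
Then y_{Nadir} = 39 − (1/3)·30.375 = 28.875.
Total extraction: 30.375 + 28.875 = 59.25.

59.25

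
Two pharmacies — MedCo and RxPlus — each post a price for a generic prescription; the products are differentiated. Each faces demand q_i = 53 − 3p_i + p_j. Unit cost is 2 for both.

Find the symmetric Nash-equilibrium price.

11.8

MedCo's profit: π = (p_{MedCo} − 2)(53 − 3p_{MedCo} + p_{RxPlus}).
∂π/∂p_{MedCo} = 59 − 6p_{MedCo} + p_{RxPlus} = 0 ⇒ p_{MedCo} = 59/6 + (1/6)p_{RxPlus}.
Setting p_{MedCo} = p_{RxPlus} in the reaction function: p_{MedCo} = 59/6 + (1/6)p_{MedCo}, so p_{MedCo} = (59/6) / (5/6) = 11.8.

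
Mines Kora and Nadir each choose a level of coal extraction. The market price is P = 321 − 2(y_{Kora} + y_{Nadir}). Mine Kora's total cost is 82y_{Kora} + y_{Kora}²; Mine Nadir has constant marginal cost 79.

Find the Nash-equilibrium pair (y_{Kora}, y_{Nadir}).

Mine Kora's profit: π = y_{Kora}(321 − 2(y_{Kora} + y_{Nadir})) − 82y_{Kora} − y_{Kora}².
∂π/∂y_{Kora} = 239 − 6y_{Kora} − 2y_{Nadir} = 0, so y_{Kora} = 239/6 − (1/3)y_{Nadir}.
For Nadir: ∂π/∂y_{Nadir} = 242 − 4y_{Nadir} − 2y_{Kora} = 0 ⇒ y_{Nadir} = 60.5 − 0.5y_{Kora}.
Substituting the second reaction function into the first: y_{Kora} = 239/6 − (1/3)(60.5 − 0.5y_{Kora}), which gives (5/6)y_{Kora} = 59/3 ⇒ y_{Kora} = 23.6.
Then y_{Nadir} = 60.5 − 0.5·23.6 = 48.7.

23.6, 48.7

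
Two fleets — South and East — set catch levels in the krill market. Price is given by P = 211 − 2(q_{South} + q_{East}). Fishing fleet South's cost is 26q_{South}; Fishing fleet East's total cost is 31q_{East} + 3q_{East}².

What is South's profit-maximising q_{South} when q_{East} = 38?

Fishing fleet South's profit: π = q_{South}(211 − 2(q_{South} + q_{East})) − 26q_{South}.
∂π/∂q_{South} = 185 − 4q_{South} − 2q_{East} = 0, so q_{South} = 46.25 − 0.5q_{East}.
At q_{East} = 38: q_{South} = 46.25 − 0.5·38 = 27.25.

27.25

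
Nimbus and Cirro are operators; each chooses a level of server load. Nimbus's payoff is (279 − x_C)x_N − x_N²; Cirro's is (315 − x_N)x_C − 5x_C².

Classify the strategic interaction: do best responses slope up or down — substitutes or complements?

strategic substitutes

Expanding Nimbus's payoff: 279x_N − x_Cx_N − x_N².
∂π/∂x_N = 279 − x_C − 2x_N = 0, so x_N = 139.5 − 0.5x_C.
The best-response slope dx_N/dx_C = −0.5 < 0: the reaction function is downward-sloping, so the choices are strategic substitutes.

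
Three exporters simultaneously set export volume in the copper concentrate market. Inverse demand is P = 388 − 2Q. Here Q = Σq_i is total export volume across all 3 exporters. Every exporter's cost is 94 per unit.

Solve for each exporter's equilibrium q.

A representative exporter's profit is π_i = q_i(388 − 2Q) − 94q_i, with Q = q_i + Σ_{j≠i} q_j.
First-order condition: 294 − 4q_i − 2Σ_{j≠i} q_j = 0.
Imposing symmetry (q_j = q for all j) turns Σ_{j≠i} q_j into 2q, so 294 = 8q and q = 36.75.

36.75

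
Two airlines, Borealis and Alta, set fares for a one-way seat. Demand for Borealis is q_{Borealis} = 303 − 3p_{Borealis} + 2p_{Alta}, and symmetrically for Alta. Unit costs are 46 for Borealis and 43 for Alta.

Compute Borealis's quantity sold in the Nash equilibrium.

191.0625

Borealis's profit: π = (p_{Borealis} − 46)(303 − 3p_{Borealis} + 2p_{Alta}).
∂π/∂p_{Borealis} = 441 − 6p_{Borealis} + 2p_{Alta} = 0 ⇒ p_{Borealis} = 73.5 + (1/3)p_{Alta}.
Similarly p_{Alta} = 72 + (1/3)p_{Borealis}.
Solving the two reaction functions simultaneously: (1 − (1/3)(1/3))p_{Borealis} = 73.5 + (1/3)·72, so (8/9)p_{Borealis} = 97.5 and p_{Borealis} = 109.6875.
Then p_{Alta} = 72 + (1/3)·109.6875 = 108.5625.
q_{Borealis} = 303 − 3·109.6875 + 2·108.5625 = 191.0625.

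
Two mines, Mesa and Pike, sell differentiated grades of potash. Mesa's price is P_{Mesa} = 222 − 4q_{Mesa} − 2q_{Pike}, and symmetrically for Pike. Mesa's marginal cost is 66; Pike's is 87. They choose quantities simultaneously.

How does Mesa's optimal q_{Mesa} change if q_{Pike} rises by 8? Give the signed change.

-2

Mine Mesa's profit: π = q_{Mesa}(222 − 4q_{Mesa} − 2q_{Pike}) − 66q_{Mesa}.
∂π/∂q_{Mesa} = 156 − 8q_{Mesa} − 2q_{Pike} = 0 ⇒ q_{Mesa} = 19.5 − 0.25q_{Pike}.
The reaction-function slope is −0.25, so an 8-unit rise in q_{Pike} moves q_{Mesa} by −0.25 × 8 = −2. Mesa's best response falls — the actions are strategic substitutes.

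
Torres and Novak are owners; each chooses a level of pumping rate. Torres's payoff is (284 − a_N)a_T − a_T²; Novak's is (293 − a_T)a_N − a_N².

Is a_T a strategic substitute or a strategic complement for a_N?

strategic substitutes

Expanding Torres's payoff: 284a_T − a_Na_T − a_T².
∂π/∂a_T = 284 − a_N − 2a_T = 0, so a_T = 142 − 0.5a_N.
The best-response slope da_T/da_N = −0.5 < 0: the reaction function is downward-sloping, so the choices are strategic substitutes.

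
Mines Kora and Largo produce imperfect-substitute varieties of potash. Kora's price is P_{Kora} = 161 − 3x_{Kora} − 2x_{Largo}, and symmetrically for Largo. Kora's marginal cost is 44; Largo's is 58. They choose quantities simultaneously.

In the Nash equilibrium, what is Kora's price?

Mine Kora's profit: π = x_{Kora}(161 − 3x_{Kora} − 2x_{Largo}) − 44x_{Kora}.
∂π/∂x_{Kora} = 117 − 6x_{Kora} − 2x_{Largo} = 0 ⇒ x_{Kora} = 19.5 − (1/3)x_{Largo}.
Similarly x_{Largo} = 103/6 − (1/3)x_{Kora}.
Substituting the second reaction function into the first: x_{Kora} = 19.5 − (1/3)(103/6 − (1/3)x_{Kora}), which gives (8/9)x_{Kora} = 124/9 ⇒ x_{Kora} = 15.5.
Then x_{Largo} = 103/6 − (1/3)·15.5 = 12.
P_{Kora} = 161 − 3·15.5 − 2·12 = 90.5.

90.5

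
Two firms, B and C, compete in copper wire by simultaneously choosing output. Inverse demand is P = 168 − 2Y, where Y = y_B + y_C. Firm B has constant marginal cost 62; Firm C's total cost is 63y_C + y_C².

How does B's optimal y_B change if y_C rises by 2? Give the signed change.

Firm B's profit: π = y_B(168 − 2(y_B + y_C)) − 62y_B.
∂π/∂y_B = 106 − 4y_B − 2y_C = 0, so y_B = 26.5 − 0.5y_C.
The reaction-function slope is −0.5, so a 2-unit rise in y_C moves y_B by −0.5 × 2 = −1. B's best response falls — the actions are strategic substitutes.

-1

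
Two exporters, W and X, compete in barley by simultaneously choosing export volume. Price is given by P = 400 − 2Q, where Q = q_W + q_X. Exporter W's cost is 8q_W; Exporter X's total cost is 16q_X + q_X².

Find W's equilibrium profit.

Exporter W's profit: π = q_W(400 − 2(q_W + q_X)) − 8q_W.
∂π/∂q_W = 392 − 4q_W − 2q_X = 0, so q_W = 98 − 0.5q_X.
For X: ∂π/∂q_X = 384 − 6q_X − 2q_W = 0 ⇒ q_X = 64 − (1/3)q_W.
Substituting the second reaction function into the first: q_W = 98 − 0.5(64 − (1/3)q_W), which gives (5/6)q_W = 66 ⇒ q_W = 79.2.
Then q_X = 64 − (1/3)·79.2 = 37.6.
Price P = 400 − 2·116.8 = 166.4.
W's profit: (166.4 − 8)·79.2 = 12545.28.

12545.28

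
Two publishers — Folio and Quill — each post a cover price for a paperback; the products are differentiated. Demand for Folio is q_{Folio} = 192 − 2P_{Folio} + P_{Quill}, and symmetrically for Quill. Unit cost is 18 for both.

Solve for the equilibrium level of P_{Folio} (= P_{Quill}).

Folio's profit: π = (P_{Folio} − 18)(192 − 2P_{Folio} + P_{Quill}).
∂π/∂P_{Folio} = 228 − 4P_{Folio} + P_{Quill} = 0 ⇒ P_{Folio} = 57 + 0.25P_{Quill}.
Setting P_{Folio} = P_{Quill} in the reaction function: P_{Folio} = 57 + 0.25P_{Folio}, so P_{Folio} = 57 / 0.75 = 76.

76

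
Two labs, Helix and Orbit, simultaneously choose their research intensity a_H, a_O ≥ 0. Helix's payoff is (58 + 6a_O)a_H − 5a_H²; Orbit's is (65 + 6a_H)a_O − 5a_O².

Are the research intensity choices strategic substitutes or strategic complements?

strategic complements

Expanding Helix's payoff: 58a_H + 6a_Oa_H − 5a_H².
∂π/∂a_H = 58 + 6a_O − 10a_H = 0, so a_H = 5.8 + 0.6a_O.
The best-response slope da_H/da_O = 0.6 > 0: the reaction function is upward-sloping, so the choices are strategic complements.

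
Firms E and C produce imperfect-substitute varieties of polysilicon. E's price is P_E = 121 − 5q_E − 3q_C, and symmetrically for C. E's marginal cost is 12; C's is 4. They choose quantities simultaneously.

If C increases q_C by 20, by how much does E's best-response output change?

Firm E's profit: π = q_E(121 − 5q_E − 3q_C) − 12q_E.
∂π/∂q_E = 109 − 10q_E − 3q_C = 0 ⇒ q_E = 10.9 − 0.3q_C.
The reaction-function slope is −0.3, so a 20-unit rise in q_C moves q_E by −0.3 × 20 = −6. E's best response falls — the actions are strategic substitutes.

-6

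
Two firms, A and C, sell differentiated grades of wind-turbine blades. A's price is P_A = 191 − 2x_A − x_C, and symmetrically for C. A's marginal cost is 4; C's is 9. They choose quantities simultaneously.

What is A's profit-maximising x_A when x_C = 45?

Firm A's profit: π = x_A(191 − 2x_A − x_C) − 4x_A.
∂π/∂x_A = 187 − 4x_A − x_C = 0 ⇒ x_A = 46.75 − 0.25x_C.
At x_C = 45: x_A = 46.75 − 0.25·45 = 35.5.

35.5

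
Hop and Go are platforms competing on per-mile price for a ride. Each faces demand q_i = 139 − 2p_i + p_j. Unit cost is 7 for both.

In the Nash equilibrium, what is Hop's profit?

3872

Hop's profit: π = (p_{Hop} − 7)(139 − 2p_{Hop} + p_{Go}).
∂π/∂p_{Hop} = 153 − 4p_{Hop} + p_{Go} = 0 ⇒ p_{Hop} = 38.25 + 0.25p_{Go}.
The game is symmetric, so in equilibrium p_{Go} = p_{Hop}: the reaction function gives 0.75p_{Hop} = 38.25, hence p_{Hop} = 51.
q_{Hop} = 139 − 2·51 + 51 = 88.
Profit = (51 − 7)·88 = 3872.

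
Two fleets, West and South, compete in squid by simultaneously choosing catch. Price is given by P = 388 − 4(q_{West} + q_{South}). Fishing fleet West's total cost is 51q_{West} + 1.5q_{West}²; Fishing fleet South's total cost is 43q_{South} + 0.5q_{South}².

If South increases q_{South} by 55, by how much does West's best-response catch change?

Fishing fleet West's profit: π = q_{West}(388 − 4(q_{West} + q_{South})) − 51q_{West} − 1.5q_{West}².
∂π/∂q_{West} = 337 − 11q_{West} − 4q_{South} = 0, so q_{West} = 337/11 − (4/11)q_{South}.
The reaction-function slope is −4/11, so a 55-unit rise in q_{South} moves q_{West} by −4/11 × 55 = −20. West's best response falls — the actions are strategic substitutes.

-20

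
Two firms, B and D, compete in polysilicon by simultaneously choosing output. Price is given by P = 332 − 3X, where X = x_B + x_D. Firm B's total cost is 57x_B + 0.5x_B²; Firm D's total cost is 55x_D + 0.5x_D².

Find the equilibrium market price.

166.4

Firm B's profit: π = x_B(332 − 3(x_B + x_D)) − 57x_B − 0.5x_B².
∂π/∂x_B = 275 − 7x_B − 3x_D = 0, so x_B = 275/7 − (3/7)x_D.
By the same steps for D: x_D = 277/7 − (3/7)x_B.
Solving the two reaction functions simultaneously: (1 − (−3/7)(−3/7))x_B = 275/7 − (3/7)·(277/7), so (40/49)x_B = 1094/49 and x_B = 27.35.
Then x_D = 277/7 − (3/7)·27.35 = 27.85.
Equilibrium price: P = 332 − 3·55.2 = 166.4.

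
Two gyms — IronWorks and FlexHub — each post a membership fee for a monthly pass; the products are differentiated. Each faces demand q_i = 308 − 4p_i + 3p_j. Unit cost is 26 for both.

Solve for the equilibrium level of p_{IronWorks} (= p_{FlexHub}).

82.4

IronWorks's profit: π = (p_{IronWorks} − 26)(308 − 4p_{IronWorks} + 3p_{FlexHub}).
∂π/∂p_{IronWorks} = 412 − 8p_{IronWorks} + 3p_{FlexHub} = 0 ⇒ p_{IronWorks} = 51.5 + 0.375p_{FlexHub}.
The game is symmetric, so in equilibrium p_{FlexHub} = p_{IronWorks}: the reaction function gives 0.625p_{IronWorks} = 51.5, hence p_{IronWorks} = 82.4.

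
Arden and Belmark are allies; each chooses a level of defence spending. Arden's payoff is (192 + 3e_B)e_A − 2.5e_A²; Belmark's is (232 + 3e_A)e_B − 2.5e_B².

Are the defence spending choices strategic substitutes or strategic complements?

strategic complements

Expanding Arden's payoff: 192e_A + 3e_Be_A − 2.5e_A².
∂π/∂e_A = 192 + 3e_B − 5e_A = 0, so e_A = 38.4 + 0.6e_B.
The best-response slope de_A/de_B = 0.6 > 0: the reaction function is upward-sloping, so the choices are strategic complements.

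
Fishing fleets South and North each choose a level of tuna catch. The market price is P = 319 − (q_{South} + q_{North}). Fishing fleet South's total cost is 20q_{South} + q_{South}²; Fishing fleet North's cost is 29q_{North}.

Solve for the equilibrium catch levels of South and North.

Fishing fleet South's profit: π = q_{South}(319 − (q_{South} + q_{North})) − 20q_{South} − q_{South}².
∂π/∂q_{South} = 299 − 4q_{South} − q_{North} = 0, so q_{South} = 74.75 − 0.25q_{North}.
For North: ∂π/∂q_{North} = 290 − 2q_{North} − q_{South} = 0 ⇒ q_{North} = 145 − 0.5q_{South}.
Solving the two reaction functions simultaneously: (1 − (−0.25)(−0.5))q_{South} = 74.75 − 0.25·145, so 0.875q_{South} = 38.5 and q_{South} = 44.
Then q_{North} = 145 − 0.5·44 = 123.

44, 123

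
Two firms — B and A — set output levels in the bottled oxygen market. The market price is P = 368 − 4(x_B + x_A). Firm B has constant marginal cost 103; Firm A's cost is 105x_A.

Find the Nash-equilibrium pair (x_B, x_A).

22.25, 21.75

Firm B's profit: π = x_B(368 − 4(x_B + x_A)) − 103x_B.
∂π/∂x_B = 265 − 8x_B − 4x_A = 0, so x_B = 33.125 − 0.5x_A.
By the same steps for A: x_A = 32.875 − 0.5x_B.
Substituting the second reaction function into the first: x_B = 33.125 − 0.5(32.875 − 0.5x_B), which gives 0.75x_B = 16.6875 ⇒ x_B = 22.25.
Then x_A = 32.875 − 0.5·22.25 = 21.75.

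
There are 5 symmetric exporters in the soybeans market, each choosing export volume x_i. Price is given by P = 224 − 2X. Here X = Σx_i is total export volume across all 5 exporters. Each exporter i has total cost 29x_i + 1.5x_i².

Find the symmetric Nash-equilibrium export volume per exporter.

A representative exporter's profit is π_i = x_i(224 − 2X) − 29x_i − 1.5x_i², with X = x_i + Σ_{j≠i} x_j.
First-order condition: 195 − 7x_i − 2Σ_{j≠i} x_j = 0.
With identical exporters, set every x_j = x: then 195 − 7x − 8x = 0, i.e. x = 195/15 = 13.

13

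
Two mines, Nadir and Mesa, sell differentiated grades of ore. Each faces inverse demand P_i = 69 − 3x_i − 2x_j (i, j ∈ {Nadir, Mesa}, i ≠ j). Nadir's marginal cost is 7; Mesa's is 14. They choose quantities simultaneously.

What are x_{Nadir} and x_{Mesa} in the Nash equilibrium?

Mine Nadir's profit: π = x_{Nadir}(69 − 3x_{Nadir} − 2x_{Mesa}) − 7x_{Nadir}.
∂π/∂x_{Nadir} = 62 − 6x_{Nadir} − 2x_{Mesa} = 0 ⇒ x_{Nadir} = 31/3 − (1/3)x_{Mesa}.
Similarly x_{Mesa} = 55/6 − (1/3)x_{Nadir}.
Substituting the second reaction function into the first: x_{Nadir} = 31/3 − (1/3)(55/6 − (1/3)x_{Nadir}), which gives (8/9)x_{Nadir} = 131/18 ⇒ x_{Nadir} = 8.1875.
Then x_{Mesa} = 55/6 − (1/3)·8.1875 = 6.4375.

8.1875, 6.4375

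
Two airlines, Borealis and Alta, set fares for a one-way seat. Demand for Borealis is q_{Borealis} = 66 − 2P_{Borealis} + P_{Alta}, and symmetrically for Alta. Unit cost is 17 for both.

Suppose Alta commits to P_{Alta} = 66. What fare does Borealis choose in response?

Borealis's profit: π = (P_{Borealis} − 17)(66 − 2P_{Borealis} + P_{Alta}).
∂π/∂P_{Borealis} = 100 − 4P_{Borealis} + P_{Alta} = 0 ⇒ P_{Borealis} = 25 + 0.25P_{Alta}.
At P_{Alta} = 66: P_{Borealis} = 25 + 0.25·66 = 41.5.

41.5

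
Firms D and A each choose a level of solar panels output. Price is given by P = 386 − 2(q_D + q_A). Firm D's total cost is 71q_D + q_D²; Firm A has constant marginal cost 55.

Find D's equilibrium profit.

2682.03

Firm D's profit: π = q_D(386 − 2(q_D + q_A)) − 71q_D − q_D².
∂π/∂q_D = 315 − 6q_D − 2q_A = 0, so q_D = 52.5 − (1/3)q_A.
For A: ∂π/∂q_A = 331 − 4q_A − 2q_D = 0 ⇒ q_A = 82.75 − 0.5q_D.
Solving the two reaction functions simultaneously: (1 − (−1/3)(−0.5))q_D = 52.5 − (1/3)·82.75, so (5/6)q_D = 299/12 and q_D = 29.9.
Then q_A = 82.75 − 0.5·29.9 = 67.8.
Price P = 386 − 2·97.7 = 190.6.
D's profit: (190.6 − 71)·29.9 − (29.9)² = 2682.03.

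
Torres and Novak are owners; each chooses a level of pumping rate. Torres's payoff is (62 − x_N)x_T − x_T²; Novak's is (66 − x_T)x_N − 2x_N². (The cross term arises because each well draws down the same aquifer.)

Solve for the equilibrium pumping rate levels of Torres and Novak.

Expanding Torres's payoff: 62x_T − x_Nx_T − x_T².
∂π/∂x_T = 62 − x_N − 2x_T = 0, so x_T = 31 − 0.5x_N.
Likewise for Novak: x_N = 16.5 − 0.25x_T.
Plugging x_N into Torres's best response: x_T = 31 − 0.5(16.5 − 0.25x_T) ⇒ 0.875x_T = 22.75, so x_T = 26.
Then x_N = 16.5 − 0.25·26 = 10.

26, 10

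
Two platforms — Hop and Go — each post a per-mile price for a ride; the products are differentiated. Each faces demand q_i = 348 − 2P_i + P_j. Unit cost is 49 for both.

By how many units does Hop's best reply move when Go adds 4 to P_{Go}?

1

Hop's profit: π = (P_{Hop} − 49)(348 − 2P_{Hop} + P_{Go}).
∂π/∂P_{Hop} = 446 − 4P_{Hop} + P_{Go} = 0 ⇒ P_{Hop} = 111.5 + 0.25P_{Go}.
The reaction-function slope is 0.25, so a 4-unit rise in P_{Go} moves P_{Hop} by 0.25 × 4 = 1. Hop's best response rises — the actions are strategic complements.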